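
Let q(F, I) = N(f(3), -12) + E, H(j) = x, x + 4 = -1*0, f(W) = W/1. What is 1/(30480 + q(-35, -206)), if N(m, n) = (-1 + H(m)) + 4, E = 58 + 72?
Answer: 1/30609 ≈ 3.2670e-5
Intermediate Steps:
f(W) = W (f(W) = W*1 = W)
x = -4 (x = -4 - 1*0 = -4 + 0 = -4)
H(j) = -4
E = 130
N(m, n) = -1 (N(m, n) = (-1 - 4) + 4 = -5 + 4 = -1)
q(F, I) = 129 (q(F, I) = -1 + 130 = 129)
1/(30480 + q(-35, -206)) = 1/(30480 + 129) = 1/30609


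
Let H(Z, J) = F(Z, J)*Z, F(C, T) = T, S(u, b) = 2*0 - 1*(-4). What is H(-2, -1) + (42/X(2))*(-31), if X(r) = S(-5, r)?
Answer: -647/2 ≈ -323.50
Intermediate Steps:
S(u, b) = 4 (S(u, b) = 0 + 4 = 4)
X(r) = 4
H(Z, J) = J*Z
H(-2, -1) + (42/X(2))*(-31) = -1*(-2) + (42/4)*(-31) = 2 + (42*(1/4))*(-31) = 2 + (21/2)*(-31) = 2 - 651/2 = -647/2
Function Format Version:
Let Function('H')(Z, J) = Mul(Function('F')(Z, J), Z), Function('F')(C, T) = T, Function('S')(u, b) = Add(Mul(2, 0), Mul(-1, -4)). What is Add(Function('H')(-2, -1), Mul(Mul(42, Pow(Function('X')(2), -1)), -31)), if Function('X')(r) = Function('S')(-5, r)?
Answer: Rational(-647, 2) ≈ -323.50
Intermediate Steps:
Function('S')(u, b) = 4 (Function('S')(u, b) = Add(0, 4) = 4)
Function('X')(r) = 4
Function('H')(Z, J) = Mul(J, Z)
Add(Function('H')(-2, -1), Mul(Mul(42, Pow(Function('X')(2), -1)), -31)) = Add(Mul(-1, -2), Mul(Mul(42, Pow(4, -1)), -31)) = Add(2, Mul(Mul(42, Rational(1, 4)), -31)) = Add(2, Mul(Rational(21, 2), -31)) = Add(2, Rational(-651, 2)) = Rational(-647, 2)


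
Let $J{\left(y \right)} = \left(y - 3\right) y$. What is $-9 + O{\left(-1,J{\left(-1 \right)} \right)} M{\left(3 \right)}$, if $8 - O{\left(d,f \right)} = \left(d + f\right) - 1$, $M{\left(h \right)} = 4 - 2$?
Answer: $3$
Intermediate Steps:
$J{\left(y \right)} = y \left(-3 + y\right)$ ($J{\left(y \right)} = \left(-3 + y\right) y = y \left(-3 + y\right)$)
$M{\left(h \right)} = 2$ ($M{\left(h \right)} = 4 - 2 = 2$)
$O{\left(d,f \right)} = 9 - d - f$ ($O{\left(d,f \right)} = 8 - \left(\left(d + f\right) - 1\right) = 8 - \left(-1 + d + f\right) = 9 - d - f$)
$-9 + O{\left(-1,J{\left(-1 \right)} \right)} M{\left(3 \right)} = -9 + \left(9 - -1 - - (-3 - 1)\right) 2 = -9 + \left(9 + 1 - \left(-1\right) \left(-4\right)\right) 2 = -9 + \left(9 + 1 - 4\right) 2 = -9 + 6 \cdot 2 = -9 + 12 = 3$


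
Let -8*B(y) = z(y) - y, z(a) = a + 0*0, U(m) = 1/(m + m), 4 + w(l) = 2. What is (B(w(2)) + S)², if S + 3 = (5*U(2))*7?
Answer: 529/16 ≈ 33.063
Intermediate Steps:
w(l) = -2 (w(l) = -4 + 2 = -2)
U(m) = 1/(2*m)
z(a) = a (z(a) = a + 0 = a)
B(y) = 0 (B(y) = -(y - y)/8 = -⅛*0 = 0)
S = 23/4 (S = -3 + (5*((½)/2))*7 = -3 + (5*((½)*(½)))*7 = -3 + (5*(¼))*7 = -3 + (5/4)*7 = -3 + 35/4 = 23/4 ≈ 5.7500)
(B(w(2)) + S)² = (0 + 23/4)² = (23/4)² = 529/16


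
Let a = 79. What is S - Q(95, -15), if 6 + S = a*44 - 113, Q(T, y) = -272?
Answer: 3629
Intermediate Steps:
S = 3357 (S = -6 + (79*44 - 113) = -6 + (3476 - 113) = -6 + 3363 = 3357)
S - Q(95, -15) = 3357 - 1*(-272) = 3357 + 272 = 3629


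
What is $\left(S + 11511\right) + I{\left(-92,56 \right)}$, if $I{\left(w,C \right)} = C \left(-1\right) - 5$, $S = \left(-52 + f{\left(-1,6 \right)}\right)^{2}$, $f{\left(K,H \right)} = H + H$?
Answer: $13050$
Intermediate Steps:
$f{\left(K,H \right)} = 2 H$
$S = 1600$ ($S = \left(-52 + 2 \cdot 6\right)^{2} = \left(-52 + 12\right)^{2} = \left(-40\right)^{2} = 1600$)
$I{\left(w,C \right)} = -5 - C$ ($I{\left(w,C \right)} = - C - 5 = -5 - C$)
$\left(S + 11511\right) + I{\left(-92,56 \right)} = \left(1600 + 11511\right) - 61 = 13111 - 61 = 13050$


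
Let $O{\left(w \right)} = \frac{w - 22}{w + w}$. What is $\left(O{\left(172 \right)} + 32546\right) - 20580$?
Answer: $\frac{2058227}{172} \approx 11966.0$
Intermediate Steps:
$O{\left(w \right)} = \frac{-22 + w}{2 w}$
$\left(O{\left(172 \right)} + 32546\right) - 20580 = \left(\frac{-22 + 172}{2 \cdot 172} + 32546\right) - 20580 = \left(\frac{1}{2} \cdot \frac{1}{172} \cdot 150 + 32546\right) - 20580 = \left(\frac{75}{172} + 32546\right) - 20580 = \frac{5597987}{172} - 20580 = \frac{2058227}{172}$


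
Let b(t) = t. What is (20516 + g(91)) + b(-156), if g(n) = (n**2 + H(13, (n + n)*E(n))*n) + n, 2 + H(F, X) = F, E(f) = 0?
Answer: 29733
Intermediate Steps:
H(F, X) = -2 + F
g(n) = n**2 + 12*n (g(n) = (n**2 + (-2 + 13)*n) + n = (n**2 + 11*n) + n = n**2 + 12*n)
(20516 + g(91)) + b(-156) = (20516 + 91*(12 + 91)) - 156 = (20516 + 91*103) - 156 = (20516 + 9373) - 156 = 29889 - 156 = 29733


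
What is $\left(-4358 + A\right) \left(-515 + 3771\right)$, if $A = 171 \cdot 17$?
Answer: $-4724456$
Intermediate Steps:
$A = 2907$
$\left(-4358 + A\right) \left(-515 + 3771\right) = \left(-4358 + 2907\right) \left(-515 + 3771\right) = \left(-1451\right) 3256 = -4724456$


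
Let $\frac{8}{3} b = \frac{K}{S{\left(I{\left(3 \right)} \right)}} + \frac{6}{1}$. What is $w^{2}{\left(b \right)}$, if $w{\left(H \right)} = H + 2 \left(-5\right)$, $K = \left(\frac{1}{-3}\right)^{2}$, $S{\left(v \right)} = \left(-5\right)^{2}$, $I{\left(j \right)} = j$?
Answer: $\frac{21613201}{360000} \approx 60.037$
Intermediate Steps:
$S{\left(v \right)} = 25$
$K = \frac{1}{9}$ ($K = \left(- \frac{1}{3}\right)^{2} = \frac{1}{9} \approx 0.11111$)
$b = \frac{1351}{600}$ ($b = \frac{3 \left(\frac{1}{9 \cdot 25} + \frac{6}{1}\right)}{8} = \frac{3 \left(\frac{1}{9} \cdot \frac{1}{25} + 6 \cdot 1\right)}{8} = \frac{3 \left(\frac{1}{225} + 6\right)}{8} = \frac{3}{8} \cdot \frac{1351}{225} = \frac{1351}{600} \approx 2.2517$)
$w{\left(H \right)} = -10 + H$ ($w{\left(H \right)} = H - 10 = -10 + H$)
$w^{2}{\left(b \right)} = \left(-10 + \frac{1351}{600}\right)^{2} = \left(- \frac{4649}{600}\right)^{2} = \frac{21613201}{360000}$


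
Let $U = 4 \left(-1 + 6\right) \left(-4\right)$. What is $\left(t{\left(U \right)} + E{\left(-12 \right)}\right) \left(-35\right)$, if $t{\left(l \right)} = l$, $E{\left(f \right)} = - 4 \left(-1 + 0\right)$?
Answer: $2660$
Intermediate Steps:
$E{\left(f \right)} = 4$ ($E{\left(f \right)} = \left(-4\right) \left(-1\right) = 4$)
$U = -80$ ($U = 4 \cdot 5 \left(-4\right) = 4 \left(-20\right) = -80$)
$\left(t{\left(U \right)} + E{\left(-12 \right)}\right) \left(-35\right) = \left(-80 + 4\right) \left(-35\right) = \left(-76\right) \left(-35\right) = 2660$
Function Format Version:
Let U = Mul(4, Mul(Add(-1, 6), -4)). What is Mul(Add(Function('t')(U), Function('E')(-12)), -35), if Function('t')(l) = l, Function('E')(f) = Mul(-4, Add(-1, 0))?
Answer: 2660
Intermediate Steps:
Function('E')(f) = 4 (Function('E')(f) = Mul(-4, -1) = 4)
U = -80 (U = Mul(4, Mul(5, -4)) = Mul(4, -20) = -80)
Mul(Add(Function('t')(U), Function('E')(-12)), -35) = Mul(Add(-80, 4), -35) = Mul(-76, -35) = 2660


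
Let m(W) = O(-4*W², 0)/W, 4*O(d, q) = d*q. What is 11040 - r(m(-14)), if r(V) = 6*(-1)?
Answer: 11046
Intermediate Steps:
O(d, q) = d*q/4 (O(d, q) = (d*q)/4 = d*q/4)
m(W) = 0 (m(W) = ((¼)*(-4*W²)*0)/W = 0/W = 0)
r(V) = -6
11040 - r(m(-14)) = 11040 - 1*(-6) = 11040 + 6 = 11046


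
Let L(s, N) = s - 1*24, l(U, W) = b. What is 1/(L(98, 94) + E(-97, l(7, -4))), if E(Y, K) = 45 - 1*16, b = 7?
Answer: 1/103 ≈ 0.0097087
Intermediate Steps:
l(U, W) = 7
E(Y, K) = 29 (E(Y, K) = 45 - 16 = 29)
L(s, N) = -24 + s (L(s, N) = s - 24 = -24 + s)
1/(L(98, 94) + E(-97, l(7, -4))) = 1/((-24 + 98) + 29) = 1/(74 + 29) = 1/103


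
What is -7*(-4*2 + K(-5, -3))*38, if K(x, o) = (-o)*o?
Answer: 4522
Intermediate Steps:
K(x, o) = -o²
-7*(-4*2 + K(-5, -3))*38 = -7*(-4*2 - 1*(-3)²)*38 = -7*(-8 - 1*9)*38 = -7*(-8 - 9)*38 = -(-119)*38 = -7*(-646) = 4522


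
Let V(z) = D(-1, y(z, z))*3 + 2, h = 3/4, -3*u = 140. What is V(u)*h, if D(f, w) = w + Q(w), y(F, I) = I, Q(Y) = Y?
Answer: -417/2 ≈ -208.50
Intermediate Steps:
D(f, w) = 2*w (D(f, w) = w + w = 2*w)
u = -140/3 (u = -1/3*140 = -140/3 ≈ -46.667)
h = 3/4 (h = 3*(1/4) = 3/4 ≈ 0.75000)
V(z) = 2 + 6*z (V(z) = (2*z)*3 + 2 = 6*z + 2 = 2 + 6*z)
V(u)*h = (2 + 6*(-140/3))*(3/4) = (2 - 280)*(3/4) = -278*3/4 = -417/2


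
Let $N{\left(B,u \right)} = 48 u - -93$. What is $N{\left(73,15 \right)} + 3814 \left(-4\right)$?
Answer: $-14443$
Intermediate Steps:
$N{\left(B,u \right)} = 93 + 48 u$ ($N{\left(B,u \right)} = 48 u + 93 = 93 + 48 u$)
$N{\left(73,15 \right)} + 3814 \left(-4\right) = \left(93 + 48 \cdot 15\right) + 3814 \left(-4\right) = \left(93 + 720\right) - 15256 = 813 - 15256 = -14443$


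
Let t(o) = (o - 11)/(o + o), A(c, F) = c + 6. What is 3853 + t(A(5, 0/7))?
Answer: 3853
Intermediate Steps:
A(c, F) = 6 + c
t(o) = (-11 + o)/(2*o) (t(o) = (-11 + o)/((2*o)) = (-11 + o)*(1/(2*o)) = (-11 + o)/(2*o))
3853 + t(A(5, 0/7)) = 3853 + (-11 + (6 + 5))/(2*(6 + 5)) = 3853 + (½)*(-11 + 11)/11 = 3853 + (½)*(1/11)*0 = 3853 + 0 = 3853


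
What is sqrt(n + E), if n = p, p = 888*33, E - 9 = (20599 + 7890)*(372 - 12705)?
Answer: 2*I*sqrt(87831381) ≈ 18744.0*I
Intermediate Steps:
E = -351354828 (E = 9 + (20599 + 7890)*(372 - 12705) = 9 + 28489*(-12333) = 9 - 351354837 = -351354828)
p = 29304
n = 29304
sqrt(n + E) = sqrt(29304 - 351354828) = sqrt(-351325524) = 2*I*sqrt(87831381)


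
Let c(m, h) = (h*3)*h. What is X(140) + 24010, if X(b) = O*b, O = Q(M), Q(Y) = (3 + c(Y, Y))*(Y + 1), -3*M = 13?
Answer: -33110/9 ≈ -3678.9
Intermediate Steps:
c(m, h) = 3*h² (c(m, h) = (3*h)*h = 3*h²)
M = -13/3 (M = -⅓*13 = -13/3 ≈ -4.3333)
Q(Y) = (1 + Y)*(3 + 3*Y²) (Q(Y) = (3 + 3*Y²)*(Y + 1) = (3 + 3*Y²)*(1 + Y) = (1 + Y)*(3 + 3*Y²))
O = -1780/9 (O = 3 + 3*(-13/3) + 3*(-13/3)² + 3*(-13/3)³ = 3 - 13 + 3*(169/9) + 3*(-2197/27) = 3 - 13 + 169/3 - 2197/9 = -1780/9 ≈ -197.78)
X(b) = -1780*b/9
X(140) + 24010 = -1780/9*140 + 24010 = -249200/9 + 24010 = -33110/9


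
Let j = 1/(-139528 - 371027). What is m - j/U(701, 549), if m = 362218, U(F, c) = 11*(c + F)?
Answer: 2542817901112501/7020131250 ≈ 3.6222e+5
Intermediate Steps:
U(F, c) = 11*F + 11*c (U(F, c) = 11*(F + c) = 11*F + 11*c)
j = -1/510555 (j = 1/(-510555) = -1/510555 ≈ -1.9587e-6)
m - j/U(701, 549) = 362218 - (-1)/(510555*(11*701 + 11*549)) = 362218 - (-1)/(510555*(7711 + 6039)) = 362218 - (-1)/(510555*13750) = 362218 - 1*(-1/7020131250) = 362218 + 1/7020131250 = 2542817901112501/7020131250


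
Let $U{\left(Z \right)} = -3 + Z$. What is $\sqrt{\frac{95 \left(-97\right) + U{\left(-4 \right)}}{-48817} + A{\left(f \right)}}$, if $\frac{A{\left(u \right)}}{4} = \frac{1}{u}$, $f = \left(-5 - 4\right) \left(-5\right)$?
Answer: $\frac{\sqrt{148954823930}}{732255} \approx 0.52707$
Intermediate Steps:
$f = 45$ ($f = \left(-9\right) \left(-5\right) = 45$)
$A{\left(u \right)} = \frac{4}{u}$
$\sqrt{\frac{95 \left(-97\right) + U{\left(-4 \right)}}{-48817} + A{\left(f \right)}} = \sqrt{\frac{95 \left(-97\right) - 7}{-48817} + \frac{4}{45}} = \sqrt{\left(-9215 - 7\right) \left(- \frac{1}{48817}\right) + 4 \cdot \frac{1}{45}} = \sqrt{\left(-9222\right) \left(- \frac{1}{48817}\right) + \frac{4}{45}} = \sqrt{\frac{9222}{48817} + \frac{4}{45}} = \sqrt{\frac{610258}{2196765}} = \frac{\sqrt{148954823930}}{732255}$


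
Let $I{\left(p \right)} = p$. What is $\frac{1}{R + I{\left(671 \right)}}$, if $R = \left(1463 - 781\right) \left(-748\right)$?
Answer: $- \frac{1}{509465} \approx -1.9628 \cdot 10^{-6}$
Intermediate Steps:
$R = -510136$ ($R = 682 \left(-748\right) = -510136$)
$\frac{1}{R + I{\left(671 \right)}} = \frac{1}{-510136 + 671} = \frac{1}{-509465} = - \frac{1}{509465}$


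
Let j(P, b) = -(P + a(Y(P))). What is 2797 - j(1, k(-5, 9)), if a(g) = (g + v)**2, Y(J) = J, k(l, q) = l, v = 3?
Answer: 2814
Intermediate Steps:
a(g) = (3 + g)**2 (a(g) = (g + 3)**2 = (3 + g)**2)
j(P, b) = -P - (3 + P)**2 (j(P, b) = -(P + (3 + P)**2) = -P - (3 + P)**2)
2797 - j(1, k(-5, 9)) = 2797 - (-1*1 - (3 + 1)**2) = 2797 - (-1 - 1*4**2) = 2797 - (-1 - 1*16) = 2797 - (-1 - 16) = 2797 - 1*(-17) = 2797 + 17 = 2814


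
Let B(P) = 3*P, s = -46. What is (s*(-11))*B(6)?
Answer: 9108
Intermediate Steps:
(s*(-11))*B(6) = (-46*(-11))*(3*6) = 506*18 = 9108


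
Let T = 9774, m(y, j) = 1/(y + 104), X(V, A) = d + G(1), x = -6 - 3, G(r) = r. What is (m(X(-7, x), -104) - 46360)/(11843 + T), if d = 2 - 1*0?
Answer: -4960519/2313019 ≈ -2.1446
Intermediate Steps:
d = 2 (d = 2 + 0 = 2)
x = -9
X(V, A) = 3 (X(V, A) = 2 + 1 = 3)
m(y, j) = 1/(104 + y)
(m(X(-7, x), -104) - 46360)/(11843 + T) = (1/(104 + 3) - 46360)/(11843 + 9774) = (1/107 - 46360)/21617 = (1/107 - 46360)*(1/21617) = -4960519/107*1/21617 = -4960519/2313019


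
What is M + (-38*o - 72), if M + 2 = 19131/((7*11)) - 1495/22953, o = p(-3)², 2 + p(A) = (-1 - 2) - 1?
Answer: -301366382/252483 ≈ -1193.6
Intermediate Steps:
p(A) = -6 (p(A) = -2 + ((-1 - 2) - 1) = -2 + (-3 - 1) = -2 - 4 = -6)
o = 36 (o = (-6)² = 36)
M = 62209138/252483 (M = -2 + (19131/((7*11)) - 1495/22953) = -2 + (19131/77 - 1495*1/22953) = -2 + (19131*(1/77) - 1495/22953) = -2 + (2733/11 - 1495/22953) = -2 + 62714104/252483 = 62209138/252483 ≈ 246.39)
M + (-38*o - 72) = 62209138/252483 + (-38*36 - 72) = 62209138/252483 + (-1368 - 72) = 62209138/252483 - 1440 = -301366382/252483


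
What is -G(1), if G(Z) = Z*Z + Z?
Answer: -2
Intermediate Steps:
G(Z) = Z + Z² (G(Z) = Z² + Z = Z + Z²)
-G(1) = -(1 + 1) = -2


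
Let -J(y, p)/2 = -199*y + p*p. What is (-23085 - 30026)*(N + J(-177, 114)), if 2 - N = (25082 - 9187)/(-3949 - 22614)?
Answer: 136049858475603/26563 ≈ 5.1218e+9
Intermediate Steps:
J(y, p) = -2*p² + 398*y (J(y, p) = -2*(-199*y + p*p) = -2*(-199*y + p²) = -2*(p² - 199*y) = -2*p² + 398*y)
N = 69021/26563 (N = 2 - (25082 - 9187)/(-3949 - 22614) = 2 - 15895/(-26563) = 2 - 15895*(-1)/26563 = 2 - 1*(-15895/26563) = 2 + 15895/26563 = 69021/26563 ≈ 2.5984)
(-23085 - 30026)*(N + J(-177, 114)) = (-23085 - 30026)*(69021/26563 + (-2*114² + 398*(-177))) = -53111*(69021/26563 + (-2*12996 - 70446)) = -53111*(69021/26563 + (-25992 - 70446)) = -53111*(69021/26563 - 96438) = -53111*(-2561613573/26563) = 136049858475603/26563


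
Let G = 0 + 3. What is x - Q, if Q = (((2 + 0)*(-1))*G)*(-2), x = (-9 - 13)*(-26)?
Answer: 560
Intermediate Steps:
G = 3
x = 572 (x = -22*(-26) = 572)
Q = 12 (Q = (((2 + 0)*(-1))*3)*(-2) = ((2*(-1))*3)*(-2) = -2*3*(-2) = -6*(-2) = 12)
x - Q = 572 - 1*12 = 572 - 12 = 560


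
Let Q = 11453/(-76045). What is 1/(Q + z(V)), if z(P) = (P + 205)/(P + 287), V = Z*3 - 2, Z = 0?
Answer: 4334565/2434606 ≈ 1.7804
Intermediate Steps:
Q = -11453/76045 (Q = 11453*(-1/76045) = -11453/76045 ≈ -0.15061)
V = -2 (V = 0*3 - 2 = 0 - 2 = -2)
z(P) = (205 + P)/(287 + P)
1/(Q + z(V)) = 1/(-11453/76045 + (205 - 2)/(287 - 2)) = 1/(-11453/76045 + 203/285) = 1/(2434606/4334565) = 4334565/2434606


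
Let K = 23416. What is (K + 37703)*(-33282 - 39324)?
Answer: -4437606114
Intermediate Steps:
(K + 37703)*(-33282 - 39324) = (23416 + 37703)*(-33282 - 39324) = 61119*(-72606) = -4437606114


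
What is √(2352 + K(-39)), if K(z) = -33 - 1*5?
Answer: √2314 ≈ 48.104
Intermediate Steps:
K(z) = -38 (K(z) = -33 - 5 = -38)
√(2352 + K(-39)) = √(2352 - 38) = √2314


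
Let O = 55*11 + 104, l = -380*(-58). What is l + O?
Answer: 22749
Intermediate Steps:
l = 22040
O = 709 (O = 605 + 104 = 709)
l + O = 22040 + 709 = 22749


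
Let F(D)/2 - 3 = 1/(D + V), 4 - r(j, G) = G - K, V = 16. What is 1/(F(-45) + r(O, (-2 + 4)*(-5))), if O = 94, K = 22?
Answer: 29/1216 ≈ 0.023849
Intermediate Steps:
r(j, G) = 26 - G (r(j, G) = 4 - (G - 1*22) = 4 - (G - 22) = 4 - (-22 + G) = 4 + (22 - G) = 26 - G)
F(D) = 6 + 2/(16 + D) (F(D) = 6 + 2/(D + 16) = 6 + 2/(16 + D))
1/(F(-45) + r(O, (-2 + 4)*(-5))) = 1/(2*(49 + 3*(-45))/(16 - 45) + (26 - (-2 + 4)*(-5))) = 1/(2*(49 - 135)/(-29) + (26 - 2*(-5))) = 1/(2*(-1/29)*(-86) + (26 - 1*(-10))) = 1/(172/29 + (26 + 10)) = 1/(172/29 + 36) = 1/(1216/29) = 29/1216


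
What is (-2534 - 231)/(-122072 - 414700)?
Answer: 2765/536772 ≈ 0.0051512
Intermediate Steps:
(-2534 - 231)/(-122072 - 414700) = -2765/(-536772) = -2765*(-1/536772) = 2765/536772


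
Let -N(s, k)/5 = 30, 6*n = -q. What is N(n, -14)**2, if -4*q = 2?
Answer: 22500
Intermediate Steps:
q = -1/2 (q = -1/4*2 = -1/2 ≈ -0.50000)
n = 1/12 (n = (-1*(-1/2))/6 = (1/6)*(1/2) = 1/12 ≈ 0.083333)
N(s, k) = -150 (N(s, k) = -5*30 = -150)
N(n, -14)**2 = (-150)**2 = 22500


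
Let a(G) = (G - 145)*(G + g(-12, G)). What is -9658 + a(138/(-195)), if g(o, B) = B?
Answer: -39933718/4225 ≈ -9451.8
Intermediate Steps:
a(G) = 2*G*(-145 + G) (a(G) = (G - 145)*(G + G) = (-145 + G)*(2*G) = 2*G*(-145 + G))
-9658 + a(138/(-195)) = -9658 + 2*(138/(-195))*(-145 + 138/(-195)) = -9658 + 2*(138*(-1/195))*(-145 + 138*(-1/195)) = -9658 + 2*(-46/65)*(-145 - 46/65) = -9658 + 2*(-46/65)*(-9471/65) = -9658 + 871332/4225 = -39933718/4225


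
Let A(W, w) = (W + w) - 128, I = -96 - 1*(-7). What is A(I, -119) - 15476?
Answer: -15812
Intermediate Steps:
I = -89 (I = -96 + 7 = -89)
A(W, w) = -128 + W + w
A(I, -119) - 15476 = (-128 - 89 - 119) - 15476 = -336 - 15476 = -15812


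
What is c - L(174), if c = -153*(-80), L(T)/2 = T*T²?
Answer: -10523808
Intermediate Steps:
L(T) = 2*T³ (L(T) = 2*(T*T²) = 2*T³)
c = 12240
c - L(174) = 12240 - 2*174³ = 12240 - 2*5268024 = 12240 - 1*10536048 = 12240 - 10536048 = -10523808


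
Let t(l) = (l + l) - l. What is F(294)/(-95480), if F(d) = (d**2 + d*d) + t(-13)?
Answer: -172859/95480 ≈ -1.8104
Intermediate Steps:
t(l) = l (t(l) = 2*l - l = l)
F(d) = -13 + 2*d**2 (F(d) = (d**2 + d*d) - 13 = (d**2 + d**2) - 13 = 2*d**2 - 13 = -13 + 2*d**2)
F(294)/(-95480) = (-13 + 2*294**2)/(-95480) = (-13 + 2*86436)*(-1/95480) = (-13 + 172872)*(-1/95480) = 172859*(-1/95480) = -172859/95480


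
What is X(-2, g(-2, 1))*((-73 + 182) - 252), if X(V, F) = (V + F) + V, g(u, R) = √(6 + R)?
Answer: 572 - 143*√7 ≈ 193.66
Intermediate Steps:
X(V, F) = F + 2*V (X(V, F) = (F + V) + V = F + 2*V)
X(-2, g(-2, 1))*((-73 + 182) - 252) = (√(6 + 1) + 2*(-2))*((-73 + 182) - 252) = (√7 - 4)*(109 - 252) = (-4 + √7)*(-143) = 572 - 143*√7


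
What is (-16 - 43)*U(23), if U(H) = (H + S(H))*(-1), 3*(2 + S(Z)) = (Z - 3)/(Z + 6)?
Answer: 108973/87 ≈ 1252.6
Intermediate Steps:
S(Z) = -2 + (-3 + Z)/(3*(6 + Z)) (S(Z) = -2 + ((Z - 3)/(Z + 6))/3 = -2 + ((-3 + Z)/(6 + Z))/3 = -2 + (-3 + Z)/(3*(6 + Z)))
U(H) = -H - (-39 - 5*H)/(3*(6 + H)) (U(H) = (H + (-39 - 5*H)/(3*(6 + H)))*(-1) = -H - (-39 - 5*H)/(3*(6 + H)))
(-16 - 43)*U(23) = (-16 - 43)*((13 - 1*23**2 - 13/3*23)/(6 + 23)) = -59*(13 - 1*529 - 299/3)/29 = -59*(13 - 529 - 299/3)/29 = -59*(-1847)/(29*3) = -59*(-1847/87) = 108973/87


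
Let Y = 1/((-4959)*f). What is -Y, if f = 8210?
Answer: 1/40713390 ≈ 2.4562e-8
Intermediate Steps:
Y = -1/40713390 (Y = 1/(-4959*8210) = -1/4959*1/8210 = -1/40713390 ≈ -2.4562e-8)
-Y = -1*(-1/40713390) = 1/40713390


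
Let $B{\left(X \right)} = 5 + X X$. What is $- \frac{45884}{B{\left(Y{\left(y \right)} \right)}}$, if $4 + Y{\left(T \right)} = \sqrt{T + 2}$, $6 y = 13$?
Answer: $- \frac{41570904}{13201} - \frac{11012160 \sqrt{6}}{13201} \approx -5192.4$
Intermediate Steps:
$y = \frac{13}{6}$ ($y = \frac{1}{6} \cdot 13 = \frac{13}{6} \approx 2.1667$)
$Y{\left(T \right)} = -4 + \sqrt{2 + T}$ ($Y{\left(T \right)} = -4 + \sqrt{T + 2} = -4 + \sqrt{2 + T}$)
$B{\left(X \right)} = 5 + X^{2}$
$- \frac{45884}{B{\left(Y{\left(y \right)} \right)}} = - \frac{45884}{5 + \left(-4 + \sqrt{2 + \frac{13}{6}}\right)^{2}} = - \frac{45884}{5 + \left(-4 + \sqrt{\frac{25}{6}}\right)^{2}} = - \frac{45884}{5 + \left(-4 + \frac{5 \sqrt{6}}{6}\right)^{2}}$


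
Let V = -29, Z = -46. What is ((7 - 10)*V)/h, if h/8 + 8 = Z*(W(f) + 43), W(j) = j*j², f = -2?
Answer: -87/12944 ≈ -0.0067213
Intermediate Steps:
W(j) = j³
h = -12944 (h = -64 + 8*(-46*((-2)³ + 43)) = -64 + 8*(-46*(-8 + 43)) = -64 + 8*(-46*35) = -64 + 8*(-1610) = -64 - 12880 = -12944)
((7 - 10)*V)/h = ((7 - 10)*(-29))/(-12944) = -3*(-29)*(-1/12944) = 87*(-1/12944) = -87/12944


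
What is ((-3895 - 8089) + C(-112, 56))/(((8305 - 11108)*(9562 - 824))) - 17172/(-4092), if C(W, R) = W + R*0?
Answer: 17526527685/4175990687 ≈ 4.1970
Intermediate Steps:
C(W, R) = W (C(W, R) = W + 0 = W)
((-3895 - 8089) + C(-112, 56))/(((8305 - 11108)*(9562 - 824))) - 17172/(-4092) = ((-3895 - 8089) - 112)/(((8305 - 11108)*(9562 - 824))) - 17172/(-4092) = (-11984 - 112)/((-2803*8738)) - 17172*(-1/4092) = -12096/(-24492614) + 1431/341 = -12096*(-1/24492614) + 1431/341 = 6048/12246307 + 1431/341 = 17526527685/4175990687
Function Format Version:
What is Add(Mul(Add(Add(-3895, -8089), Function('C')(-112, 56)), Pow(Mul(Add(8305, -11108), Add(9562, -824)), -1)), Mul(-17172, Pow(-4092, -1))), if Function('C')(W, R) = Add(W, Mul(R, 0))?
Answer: Rational(17526527685, 4175990687) ≈ 4.1970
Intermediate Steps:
Function('C')(W, R) = W (Function('C')(W, R) = Add(W, 0) = W)
Add(Mul(Add(Add(-3895, -8089), Function('C')(-112, 56)), Pow(Mul(Add(8305, -11108), Add(9562, -824)), -1)), Mul(-17172, Pow(-4092, -1))) = Add(Mul(Add(Add(-3895, -8089), -112), Pow(Mul(Add(8305, -11108), Add(9562, -824)), -1)), Mul(-17172, Pow(-4092, -1))) = Add(Mul(Add(-11984, -112), Pow(Mul(-2803, 8738), -1)), Mul(-17172, Rational(-1, 4092))) = Add(Mul(-12096, Pow(-24492614, -1)), Rational(1431, 341)) = Add(Mul(-12096, Rational(-1, 24492614)), Rational(1431, 341)) = Add(Rational(6048, 12246307), Rational(1431, 341)) = Rational(17526527685, 4175990687)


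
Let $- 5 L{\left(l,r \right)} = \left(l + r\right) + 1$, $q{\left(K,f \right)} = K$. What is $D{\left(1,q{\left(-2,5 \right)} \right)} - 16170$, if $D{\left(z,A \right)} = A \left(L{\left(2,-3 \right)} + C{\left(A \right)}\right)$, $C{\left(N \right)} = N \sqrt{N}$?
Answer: $-16170 + 4 i \sqrt{2} \approx -16170.0 + 5.6569 i$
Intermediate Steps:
$C{\left(N \right)} = N^{\frac{3}{2}}$
$L{\left(l,r \right)} = - \frac{1}{5} - \frac{l}{5} - \frac{r}{5}$ ($L{\left(l,r \right)} = - \frac{\left(l + r\right) + 1}{5} = - \frac{1 + l + r}{5} = - \frac{1}{5} - \frac{l}{5} - \frac{r}{5}$)
$D{\left(z,A \right)} = A^{\frac{5}{2}}$ ($D{\left(z,A \right)} = A \left(\left(- \frac{1}{5} - \frac{2}{5} - - \frac{3}{5}\right) + A^{\frac{3}{2}}\right) = A \left(\left(- \frac{1}{5} - \frac{2}{5} + \frac{3}{5}\right) + A^{\frac{3}{2}}\right) = A \left(0 + A^{\frac{3}{2}}\right) = A A^{\frac{3}{2}} = A^{\frac{5}{2}}$)
$D{\left(1,q{\left(-2,5 \right)} \right)} - 16170 = \left(-2\right)^{\frac{5}{2}} - 16170 = 4 i \sqrt{2} - 16170 = -16170 + 4 i \sqrt{2}$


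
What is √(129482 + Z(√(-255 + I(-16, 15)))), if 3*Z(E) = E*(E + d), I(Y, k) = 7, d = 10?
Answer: √(1164594 + 60*I*√62)/3 ≈ 359.72 + 0.072964*I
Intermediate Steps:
Z(E) = E*(10 + E)/3 (Z(E) = (E*(E + 10))/3 = (E*(10 + E))/3 = E*(10 + E)/3)
√(129482 + Z(√(-255 + I(-16, 15)))) = √(129482 + √(-255 + 7)*(10 + √(-255 + 7))/3) = √(129482 + √(-248)*(10 + √(-248))/3) = √(129482 + (2*I*√62)*(10 + 2*I*√62)/3) = √(129482 + 2*I*√62*(10 + 2*I*√62)/3)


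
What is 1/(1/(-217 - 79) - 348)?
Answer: -296/103009 ≈ -0.0028735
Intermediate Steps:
1/(1/(-217 - 79) - 348) = 1/(1/(-296) - 348) = 1/(-1/296 - 348) = 1/(-103009/296) = -296/103009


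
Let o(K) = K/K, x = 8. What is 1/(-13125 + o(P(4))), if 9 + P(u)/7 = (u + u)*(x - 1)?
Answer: -1/13124 ≈ -7.6196e-5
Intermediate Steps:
P(u) = -63 + 98*u (P(u) = -63 + 7*((u + u)*(8 - 1)) = -63 + 7*((2*u)*7) = -63 + 7*(14*u) = -63 + 98*u)
o(K) = 1
1/(-13125 + o(P(4))) = 1/(-13125 + 1) = 1/(-13124) = -1/13124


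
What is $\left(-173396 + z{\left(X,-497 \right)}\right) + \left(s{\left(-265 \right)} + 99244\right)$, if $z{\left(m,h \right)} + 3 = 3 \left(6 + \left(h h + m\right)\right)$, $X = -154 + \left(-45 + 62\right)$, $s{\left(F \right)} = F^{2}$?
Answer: $736704$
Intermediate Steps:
$X = -137$ ($X = -154 + 17 = -137$)
$z{\left(m,h \right)} = 15 + 3 m + 3 h^{2}$ ($z{\left(m,h \right)} = -3 + 3 \left(6 + \left(h h + m\right)\right) = -3 + 3 \left(6 + \left(h^{2} + m\right)\right) = -3 + 3 \left(6 + \left(m + h^{2}\right)\right) = -3 + 3 \left(6 + m + h^{2}\right) = -3 + \left(18 + 3 m + 3 h^{2}\right) = 15 + 3 m + 3 h^{2}$)
$\left(-173396 + z{\left(X,-497 \right)}\right) + \left(s{\left(-265 \right)} + 99244\right) = \left(-173396 + \left(15 + 3 \left(-137\right) + 3 \left(-497\right)^{2}\right)\right) + \left(\left(-265\right)^{2} + 99244\right) = \left(-173396 + \left(15 - 411 + 3 \cdot 247009\right)\right) + \left(70225 + 99244\right) = \left(-173396 + \left(15 - 411 + 741027\right)\right) + 169469 = \left(-173396 + 740631\right) + 169469 = 567235 + 169469 = 736704$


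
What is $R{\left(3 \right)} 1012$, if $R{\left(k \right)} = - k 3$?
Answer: $-9108$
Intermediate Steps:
$R{\left(k \right)} = - 3 k$
$R{\left(3 \right)} 1012 = \left(-3\right) 3 \cdot 1012 = \left(-9\right) 1012 = -9108$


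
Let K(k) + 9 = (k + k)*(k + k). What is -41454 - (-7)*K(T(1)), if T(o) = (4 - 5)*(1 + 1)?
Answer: -41405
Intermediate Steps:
T(o) = -2 (T(o) = -1*2 = -2)
K(k) = -9 + 4*k² (K(k) = -9 + (k + k)*(k + k) = -9 + (2*k)*(2*k) = -9 + 4*k²)
-41454 - (-7)*K(T(1)) = -41454 - (-7)*(-9 + 4*(-2)²) = -41454 - (-7)*(-9 + 4*4) = -41454 - (-7)*(-9 + 16) = -41454 - (-7)*7 = -41454 - 1*(-49) = -41454 + 49 = -41405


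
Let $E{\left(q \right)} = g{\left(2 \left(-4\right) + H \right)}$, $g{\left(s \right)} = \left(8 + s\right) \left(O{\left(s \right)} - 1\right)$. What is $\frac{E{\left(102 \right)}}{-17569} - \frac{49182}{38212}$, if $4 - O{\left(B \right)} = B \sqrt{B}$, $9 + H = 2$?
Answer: $- \frac{431638053}{335673314} + \frac{105 i \sqrt{15}}{17569} \approx -1.2859 + 0.023147 i$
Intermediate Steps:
$H = -7$ ($H = -9 + 2 = -7$)
$O{\left(B \right)} = 4 - B^{\frac{3}{2}}$ ($O{\left(B \right)} = 4 - B \sqrt{B} = 4 - B^{\frac{3}{2}}$)
$g{\left(s \right)} = \left(3 - s^{\frac{3}{2}}\right) \left(8 + s\right)$ ($g{\left(s \right)} = \left(8 + s\right) \left(\left(4 - s^{\frac{3}{2}}\right) - 1\right) = \left(8 + s\right) \left(3 - s^{\frac{3}{2}}\right) = \left(3 - s^{\frac{3}{2}}\right) \left(8 + s\right)$)
$E{\left(q \right)} = -21 - 105 i \sqrt{15}$ ($E{\left(q \right)} = 24 - \left(2 \left(-4\right) - 7\right)^{\frac{5}{2}} - 8 \left(2 \left(-4\right) - 7\right)^{\frac{3}{2}} + 3 \left(2 \left(-4\right) - 7\right) = 24 - \left(-8 - 7\right)^{\frac{5}{2}} - 8 \left(-8 - 7\right)^{\frac{3}{2}} + 3 \left(-8 - 7\right) = 24 - \left(-15\right)^{\frac{5}{2}} - 8 \left(-15\right)^{\frac{3}{2}} + 3 \left(-15\right) = 24 - 225 i \sqrt{15} - 8 \left(- 15 i \sqrt{15}\right) - 45 = 24 - 225 i \sqrt{15} + 120 i \sqrt{15} - 45 = -21 - 105 i \sqrt{15}$)
$\frac{E{\left(102 \right)}}{-17569} - \frac{49182}{38212} = \frac{-21 - 105 i \sqrt{15}}{-17569} - \frac{49182}{38212} = \left(-21 - 105 i \sqrt{15}\right) \left(- \frac{1}{17569}\right) - \frac{24591}{19106} = \left(\frac{21}{17569} + \frac{105 i \sqrt{15}}{17569}\right) - \frac{24591}{19106} = - \frac{431638053}{335673314} + \frac{105 i \sqrt{15}}{17569}$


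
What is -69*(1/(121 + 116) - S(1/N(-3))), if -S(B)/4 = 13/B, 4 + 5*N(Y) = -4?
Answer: 2267501/395 ≈ 5740.5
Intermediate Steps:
N(Y) = -8/5 (N(Y) = -⅘ + (⅕)*(-4) = -⅘ - ⅘ = -8/5)
S(B) = -52/B
-69*(1/(121 + 116) - S(1/N(-3))) = -69*(1/(121 + 116) - (-52)/(1/(-8/5))) = -69*(1/237 - (-52)/(-5/8)) = -69*(1/237 - (-52)*(-8)/5) = -69*(1/237 - 1*416/5) = -69*(1/237 - 416/5) = -69*(-98587/1185) = 2267501/395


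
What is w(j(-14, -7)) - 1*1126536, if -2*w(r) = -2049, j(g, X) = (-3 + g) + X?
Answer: -2251023/2 ≈ -1.1255e+6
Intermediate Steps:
j(g, X) = -3 + X + g
w(r) = 2049/2 (w(r) = -½*(-2049) = 2049/2)
w(j(-14, -7)) - 1*1126536 = 2049/2 - 1*1126536 = 2049/2 - 1126536 = -2251023/2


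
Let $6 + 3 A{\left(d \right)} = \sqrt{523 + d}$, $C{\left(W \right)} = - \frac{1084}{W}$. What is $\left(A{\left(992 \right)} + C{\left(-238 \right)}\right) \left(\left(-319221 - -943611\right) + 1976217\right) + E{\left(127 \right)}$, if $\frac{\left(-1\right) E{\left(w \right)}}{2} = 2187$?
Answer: $\frac{790064022}{119} + 866869 \sqrt{1515} \approx 4.038 \cdot 10^{7}$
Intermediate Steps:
$E{\left(w \right)} = -4374$ ($E{\left(w \right)} = \left(-2\right) 2187 = -4374$)
$A{\left(d \right)} = -2 + \frac{\sqrt{523 + d}}{3}$
$\left(A{\left(992 \right)} + C{\left(-238 \right)}\right) \left(\left(-319221 - -943611\right) + 1976217\right) + E{\left(127 \right)} = \left(\left(-2 + \frac{\sqrt{523 + 992}}{3}\right) - \frac{1084}{-238}\right) \left(\left(-319221 - -943611\right) + 1976217\right) - 4374 = \left(\left(-2 + \frac{\sqrt{1515}}{3}\right) - - \frac{542}{119}\right) \left(\left(-319221 + 943611\right) + 1976217\right) - 4374 = \left(\left(-2 + \frac{\sqrt{1515}}{3}\right) + \frac{542}{119}\right) \left(624390 + 1976217\right) - 4374 = \left(\frac{304}{119} + \frac{\sqrt{1515}}{3}\right) 2600607 - 4374 = \left(\frac{790584528}{119} + 866869 \sqrt{1515}\right) - 4374 = \frac{790064022}{119} + 866869 \sqrt{1515}$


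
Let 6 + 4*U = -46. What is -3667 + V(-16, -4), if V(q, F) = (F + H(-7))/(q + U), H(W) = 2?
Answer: -106341/29 ≈ -3666.9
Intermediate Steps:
U = -13 (U = -3/2 + (1/4)*(-46) = -3/2 - 23/2 = -13)
V(q, F) = (2 + F)/(-13 + q) (V(q, F) = (F + 2)/(q - 13) = (2 + F)/(-13 + q))
-3667 + V(-16, -4) = -3667 + (2 - 4)/(-13 - 16) = -3667 - 2/(-29) = -3667 - 1/29*(-2) = -3667 + 2/29 = -106341/29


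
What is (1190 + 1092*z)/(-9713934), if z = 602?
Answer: -329287/4856967 ≈ -0.067797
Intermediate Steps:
(1190 + 1092*z)/(-9713934) = (1190 + 1092*602)/(-9713934) = (1190 + 657384)*(-1/9713934) = 658574*(-1/9713934) = -329287/4856967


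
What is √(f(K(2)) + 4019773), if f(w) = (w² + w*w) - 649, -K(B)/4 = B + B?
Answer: 2*√1004909 ≈ 2004.9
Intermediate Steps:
K(B) = -8*B (K(B) = -4*(B + B) = -8*B)
f(w) = -649 + 2*w² (f(w) = (w² + w²) - 649 = 2*w² - 649 = -649 + 2*w²)
√(f(K(2)) + 4019773) = √((-649 + 2*(-8*2)²) + 4019773) = √((-649 + 2*(-16)²) + 4019773) = √((-649 + 2*256) + 4019773) = √((-649 + 512) + 4019773) = √(-137 + 4019773) = √4019636 = 2*√1004909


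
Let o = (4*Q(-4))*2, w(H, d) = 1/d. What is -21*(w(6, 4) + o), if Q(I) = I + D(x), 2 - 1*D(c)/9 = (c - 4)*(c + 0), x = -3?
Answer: 117579/4 ≈ 29395.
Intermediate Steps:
D(c) = 18 - 9*c*(-4 + c) (D(c) = 18 - 9*(c - 4)*(c + 0) = 18 - 9*(-4 + c)*c = 18 - 9*c*(-4 + c))
Q(I) = -171 + I (Q(I) = I + (18 - 9*(-3)**2 + 36*(-3)) = I + (18 - 9*9 - 108) = I + (18 - 81 - 108) = I - 171 = -171 + I)
o = -1400 (o = (4*(-171 - 4))*2 = (4*(-175))*2 = -700*2 = -1400)
-21*(w(6, 4) + o) = -21*(1/4 - 1400) = -21*(-5599/4) = 117579/4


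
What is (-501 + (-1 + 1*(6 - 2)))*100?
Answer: -49800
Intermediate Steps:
(-501 + (-1 + 1*(6 - 2)))*100 = (-501 + (-1 + 1*4))*100 = (-501 + (-1 + 4))*100 = (-501 + 3)*100 = -498*100 = -49800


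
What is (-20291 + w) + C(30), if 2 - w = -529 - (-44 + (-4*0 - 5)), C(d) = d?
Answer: -19779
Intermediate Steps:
w = 482 (w = 2 - (-529 - (-44 + (-4*0 - 5))) = 2 - (-529 - (-44 + (0 - 5))) = 2 - (-529 - (-44 - 5)) = 2 - (-529 - (-49)) = 2 - (-529 - 1*(-49)) = 2 - (-529 + 49) = 2 - 1*(-480) = 2 + 480 = 482)
(-20291 + w) + C(30) = (-20291 + 482) + 30 = -19809 + 30 = -19779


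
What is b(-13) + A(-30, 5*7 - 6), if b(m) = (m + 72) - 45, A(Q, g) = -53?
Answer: -39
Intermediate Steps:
b(m) = 27 + m (b(m) = (72 + m) - 45 = 27 + m)
b(-13) + A(-30, 5*7 - 6) = (27 - 13) - 53 = 14 - 53 = -39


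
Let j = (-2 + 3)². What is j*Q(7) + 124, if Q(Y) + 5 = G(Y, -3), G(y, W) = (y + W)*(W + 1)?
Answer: 111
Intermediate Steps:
G(y, W) = (1 + W)*(W + y) (G(y, W) = (W + y)*(1 + W) = (1 + W)*(W + y))
j = 1 (j = 1² = 1)
Q(Y) = 1 - 2*Y (Q(Y) = -5 + (-3 + Y + (-3)² - 3*Y) = -5 + (-3 + Y + 9 - 3*Y) = -5 + (6 - 2*Y) = 1 - 2*Y)
j*Q(7) + 124 = 1*(1 - 2*7) + 124 = 1*(1 - 14) + 124 = 1*(-13) + 124 = -13 + 124 = 111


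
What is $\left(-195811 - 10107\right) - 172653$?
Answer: $-378571$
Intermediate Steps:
$\left(-195811 - 10107\right) - 172653 = -205918 - 172653 = -378571$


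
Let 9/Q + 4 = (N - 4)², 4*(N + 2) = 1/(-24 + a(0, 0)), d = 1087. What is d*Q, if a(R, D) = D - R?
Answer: 90160128/296065 ≈ 304.53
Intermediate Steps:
N = -193/96 (N = -2 + 1/(4*(-24 + (0 - 1*0))) = -2 + 1/(4*(-24 + (0 + 0))) = -2 + 1/(4*(-24 + 0)) = -2 + (¼)/(-24) = -2 + (¼)*(-1/24) = -2 - 1/96 = -193/96 ≈ -2.0104)
Q = 82944/296065 (Q = 9/(-4 + (-193/96 - 4)²) = 9/(-4 + (-577/96)²) = 9/(-4 + 332929/9216) = 9/(296065/9216) = 9*(9216/296065) = 82944/296065 ≈ 0.28015)
d*Q = 1087*(82944/296065) = 90160128/296065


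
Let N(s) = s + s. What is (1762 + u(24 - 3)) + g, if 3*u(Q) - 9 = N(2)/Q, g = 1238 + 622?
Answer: 228379/63 ≈ 3625.1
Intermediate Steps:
N(s) = 2*s
g = 1860
u(Q) = 3 + 4/(3*Q) (u(Q) = 3 + ((2*2)/Q)/3 = 3 + (4/Q)/3 = 3 + 4/(3*Q))
(1762 + u(24 - 3)) + g = (1762 + (3 + 4/(3*(24 - 3)))) + 1860 = (1762 + (3 + (4/3)/21)) + 1860 = (1762 + (3 + (4/3)*(1/21))) + 1860 = (1762 + (3 + 4/63)) + 1860 = (1762 + 193/63) + 1860 = 111199/63 + 1860 = 228379/63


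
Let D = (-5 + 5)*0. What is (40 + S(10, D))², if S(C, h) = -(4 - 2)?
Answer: 1444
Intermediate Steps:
D = 0 (D = 0*0 = 0)
S(C, h) = -2 (S(C, h) = -1*2 = -2)
(40 + S(10, D))² = (40 - 2)² = 38² = 1444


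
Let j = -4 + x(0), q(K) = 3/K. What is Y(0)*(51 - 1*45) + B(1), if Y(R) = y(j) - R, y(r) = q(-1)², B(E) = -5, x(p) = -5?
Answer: 49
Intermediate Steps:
j = -9 (j = -4 - 5 = -9)
y(r) = 9 (y(r) = (3/(-1))² = (3*(-1))² = (-3)² = 9)
Y(R) = 9 - R
Y(0)*(51 - 1*45) + B(1) = (9 - 1*0)*(51 - 1*45) - 5 = (9 + 0)*(51 - 45) - 5 = 9*6 - 5 = 54 - 5 = 49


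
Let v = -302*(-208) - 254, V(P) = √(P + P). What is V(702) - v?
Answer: -62562 + 6*√39 ≈ -62525.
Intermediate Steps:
V(P) = √2*√P (V(P) = √(2*P) = √2*√P)
v = 62562 (v = 62816 - 254 = 62562)
V(702) - v = √2*√702 - 1*62562 = √2*(3*√78) - 62562 = 6*√39 - 62562 = -62562 + 6*√39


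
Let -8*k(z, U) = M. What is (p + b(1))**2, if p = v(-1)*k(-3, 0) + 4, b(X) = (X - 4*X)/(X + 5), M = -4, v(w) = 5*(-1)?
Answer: 1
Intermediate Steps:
v(w) = -5
k(z, U) = 1/2 (k(z, U) = -1/8*(-4) = 1/2)
b(X) = -3*X/(5 + X) (b(X) = (-3*X)/(5 + X) = -3*X/(5 + X))
p = 3/2 (p = -5*1/2 + 4 = -5/2 + 4 = 3/2 ≈ 1.5000)
(p + b(1))**2 = (3/2 - 3*1/(5 + 1))**2 = (3/2 - 3*1/6)**2 = (3/2 - 3*1*1/6)**2 = (3/2 - 1/2)**2 = 1**2 = 1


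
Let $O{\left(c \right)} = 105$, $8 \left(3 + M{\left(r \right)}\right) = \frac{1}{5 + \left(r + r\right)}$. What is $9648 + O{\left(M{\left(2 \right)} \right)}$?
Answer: $9753$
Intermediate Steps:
$M{\left(r \right)} = -3 + \frac{1}{8 \left(5 + 2 r\right)}$ ($M{\left(r \right)} = -3 + \frac{1}{8 \left(5 + \left(r + r\right)\right)} = -3 + \frac{1}{8 \left(5 + 2 r\right)}$)
$9648 + O{\left(M{\left(2 \right)} \right)} = 9648 + 105 = 9753$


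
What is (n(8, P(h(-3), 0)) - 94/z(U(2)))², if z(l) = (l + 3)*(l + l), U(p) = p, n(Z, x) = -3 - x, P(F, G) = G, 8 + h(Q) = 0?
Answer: 5929/100 ≈ 59.290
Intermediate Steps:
h(Q) = -8 (h(Q) = -8 + 0 = -8)
z(l) = 2*l*(3 + l) (z(l) = (3 + l)*(2*l) = 2*l*(3 + l))
(n(8, P(h(-3), 0)) - 94/z(U(2)))² = ((-3 - 1*0) - 94*1/(4*(3 + 2)))² = ((-3 + 0) - 94/(2*2*5))² = (-3 - 94/20)² = (-3 - 94*1/20)² = (-3 - 47/10)² = (-77/10)² = 5929/100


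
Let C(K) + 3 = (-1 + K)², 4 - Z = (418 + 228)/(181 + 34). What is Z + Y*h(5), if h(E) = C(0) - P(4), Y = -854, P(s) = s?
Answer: 1101874/215 ≈ 5125.0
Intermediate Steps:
Z = 214/215 (Z = 4 - (418 + 228)/(181 + 34) = 4 - 646/215 = 214/215 ≈ 0.99535)
C(K) = -3 + (-1 + K)²
h(E) = -6 (h(E) = (-3 + (-1 + 0)²) - 1*4 = (-3 + (-1)²) - 4 = (-3 + 1) - 4 = -2 - 4 = -6)
Z + Y*h(5) = 214/215 - 854*(-6) = 214/215 + 5124 = 1101874/215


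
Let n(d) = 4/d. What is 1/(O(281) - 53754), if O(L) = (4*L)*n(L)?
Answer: -1/53738 ≈ -1.8609e-5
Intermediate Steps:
O(L) = 16 (O(L) = (4*L)*(4/L) = 16)
1/(O(281) - 53754) = 1/(16 - 53754) = 1/(-53738) = -1/53738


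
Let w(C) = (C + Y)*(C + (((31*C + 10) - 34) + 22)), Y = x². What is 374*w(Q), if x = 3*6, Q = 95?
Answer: 476072828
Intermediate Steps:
x = 18
Y = 324 (Y = 18² = 324)
w(C) = (-2 + 32*C)*(324 + C) (w(C) = (C + 324)*(C + (((31*C + 10) - 34) + 22)) = (324 + C)*(C + (((10 + 31*C) - 34) + 22)) = (324 + C)*(C + ((-24 + 31*C) + 22)) = (324 + C)*(C + (-2 + 31*C)) = (324 + C)*(-2 + 32*C) = (-2 + 32*C)*(324 + C))
374*w(Q) = 374*(-648 + 32*95² + 10366*95) = 374*(-648 + 32*9025 + 984770) = 374*(-648 + 288800 + 984770) = 374*1272922 = 476072828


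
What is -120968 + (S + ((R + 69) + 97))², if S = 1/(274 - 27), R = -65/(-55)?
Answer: -686658930616/7382089 ≈ -93017.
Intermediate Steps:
R = 13/11 (R = -65*(-1/55) = 13/11 ≈ 1.1818)
S = 1/247 ≈ 0.0040486
-120968 + (S + ((R + 69) + 97))² = -120968 + (1/247 + ((13/11 + 69) + 97))² = -120968 + (1/247 + (772/11 + 97))² = -120968 + (1/247 + 1839/11)² = -120968 + (454244/2717)² = -120968 + 206337611536/7382089 = -686658930616/7382089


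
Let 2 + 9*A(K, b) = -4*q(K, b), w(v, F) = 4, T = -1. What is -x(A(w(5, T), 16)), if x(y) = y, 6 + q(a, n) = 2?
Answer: -14/9 ≈ -1.5556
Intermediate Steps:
q(a, n) = -4 (q(a, n) = -6 + 2 = -4)
A(K, b) = 14/9 (A(K, b) = -2/9 + (-4*(-4))/9 = -2/9 + (⅑)*16 = -2/9 + 16/9 = 14/9)
-x(A(w(5, T), 16)) = -1*14/9 = -14/9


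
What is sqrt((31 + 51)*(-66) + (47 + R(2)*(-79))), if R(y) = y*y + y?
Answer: I*sqrt(5839) ≈ 76.413*I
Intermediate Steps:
R(y) = y + y**2 (R(y) = y**2 + y = y + y**2)
sqrt((31 + 51)*(-66) + (47 + R(2)*(-79))) = sqrt((31 + 51)*(-66) + (47 + (2*(1 + 2))*(-79))) = sqrt(82*(-66) + (47 + (2*3)*(-79))) = sqrt(-5412 + (47 + 6*(-79))) = sqrt(-5412 + (47 - 474)) = sqrt(-5412 - 427) = sqrt(-5839) = I*sqrt(5839)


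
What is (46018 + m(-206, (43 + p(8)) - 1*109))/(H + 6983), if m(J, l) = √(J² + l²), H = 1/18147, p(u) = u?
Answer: 417544323/63360251 + 90735*√458/63360251 ≈ 6.6207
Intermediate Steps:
H = 1/18147 ≈ 5.5106e-5
(46018 + m(-206, (43 + p(8)) - 1*109))/(H + 6983) = (46018 + √((-206)² + ((43 + 8) - 1*109)²))/(1/18147 + 6983) = (46018 + √(42436 + (51 - 109)²))/(126720502/18147) = (46018 + √(42436 + (-58)²))*(18147/126720502) = (46018 + √(42436 + 3364))*(18147/126720502) = (46018 + √45800)*(18147/126720502) = (46018 + 10*√458)*(18147/126720502) = 417544323/63360251 + 90735*√458/63360251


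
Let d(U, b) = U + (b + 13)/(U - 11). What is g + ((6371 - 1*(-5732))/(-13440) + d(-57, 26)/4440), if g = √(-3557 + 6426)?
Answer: -1103201/1207680 + √2869 ≈ 52.650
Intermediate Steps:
d(U, b) = U + (13 + b)/(-11 + U)
g = √2869 ≈ 53.563
g + ((6371 - 1*(-5732))/(-13440) + d(-57, 26)/4440) = √2869 + ((6371 - 1*(-5732))/(-13440) + ((13 + 26 + (-57)² - 11*(-57))/(-11 - 57))/4440) = √2869 + ((6371 + 5732)*(-1/13440) + ((13 + 26 + 3249 + 627)/(-68))*(1/4440)) = √2869 + (12103*(-1/13440) - 1/68*3915*(1/4440)) = √2869 + (-1729/1920 - 3915/68*1/4440) = √2869 + (-1729/1920 - 261/20128) = √2869 - 1103201/1207680 = -1103201/1207680 + √2869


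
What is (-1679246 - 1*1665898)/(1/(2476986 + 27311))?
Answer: -8377234083768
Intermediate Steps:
(-1679246 - 1*1665898)/(1/(2476986 + 27311)) = (-1679246 - 1665898)/(1/2504297) = -3345144/1/2504297 = -3345144*2504297 = -8377234083768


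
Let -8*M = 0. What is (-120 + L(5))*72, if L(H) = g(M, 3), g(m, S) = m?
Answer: -8640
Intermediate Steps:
M = 0 (M = -1/8*0 = 0)
L(H) = 0
(-120 + L(5))*72 = (-120 + 0)*72 = -120*72 = -8640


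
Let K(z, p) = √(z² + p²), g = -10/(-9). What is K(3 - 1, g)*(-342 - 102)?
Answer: -296*√106/3 ≈ -1015.8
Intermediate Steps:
g = 10/9 (g = -10*(-⅑) = 10/9 ≈ 1.1111)
K(z, p) = √(p² + z²)
K(3 - 1, g)*(-342 - 102) = √((10/9)² + (3 - 1)²)*(-342 - 102) = √(100/81 + 2²)*(-444) = √(100/81 + 4)*(-444) = √(424/81)*(-444) = (2*√106/9)*(-444) = -296*√106/3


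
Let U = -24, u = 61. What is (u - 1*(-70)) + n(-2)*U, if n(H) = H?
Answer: 179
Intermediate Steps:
(u - 1*(-70)) + n(-2)*U = (61 - 1*(-70)) - 2*(-24) = (61 + 70) + 48 = 131 + 48 = 179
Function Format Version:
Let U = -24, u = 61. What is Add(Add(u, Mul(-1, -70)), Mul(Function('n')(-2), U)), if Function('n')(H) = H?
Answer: 179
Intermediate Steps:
Add(Add(u, Mul(-1, -70)), Mul(Function('n')(-2), U)) = Add(Add(61, Mul(-1, -70)), Mul(-2, -24)) = Add(Add(61, 70), 48) = Add(131, 48) = 179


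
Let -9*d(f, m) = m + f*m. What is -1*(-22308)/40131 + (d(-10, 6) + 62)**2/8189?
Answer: 9442204/8426481 ≈ 1.1205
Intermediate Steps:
d(f, m) = -m/9 - f*m/9 (d(f, m) = -(m + f*m)/9 = -m/9 - f*m/9)
-1*(-22308)/40131 + (d(-10, 6) + 62)**2/8189 = -1*(-22308)/40131 + (-1/9*6*(1 - 10) + 62)**2/8189 = 22308*(1/40131) + (-1/9*6*(-9) + 62)**2*(1/8189) = 572/1029 + (6 + 62)**2*(1/8189) = 572/1029 + 68**2*(1/8189) = 572/1029 + 4624*(1/8189) = 572/1029 + 4624/8189 = 9442204/8426481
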